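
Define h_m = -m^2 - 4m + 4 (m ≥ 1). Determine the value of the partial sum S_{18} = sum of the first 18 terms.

-2721

Over m = 1..18: Σm = 171, Σm² = 2109.
Total = (-1)·2109 + (-4)·171 + (4)·18 = -2721.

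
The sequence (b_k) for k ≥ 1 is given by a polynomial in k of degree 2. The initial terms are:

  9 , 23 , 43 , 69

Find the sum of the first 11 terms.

1859

1st diffs: 14, 20, 26.
2nd diffs: 6, 6 (constant).
So b_k = 3k^2 + 5k + 1.
Continuing: …, 101, 139, 183, 233, …, b_{11} = 419.
Summing k = 1..11 (11 terms) gives 1859.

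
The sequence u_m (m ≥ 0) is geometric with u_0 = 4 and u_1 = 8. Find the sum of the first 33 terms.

Common ratio r = 2.
u_m = 4·2^(m-0).
S = 4·(2^33 - 1)/(2 - 1) = 4·(8589934592 - 1)/(1) = 34359738364.

34359738364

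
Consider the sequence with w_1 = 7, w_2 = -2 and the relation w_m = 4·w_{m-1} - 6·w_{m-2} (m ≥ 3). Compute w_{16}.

Compute successive terms:
w_3 = -50  w_4 = -188  w_5 = -452  …  w_{13} = -323648  w_{14} = -1396352  w_{15} = -3643520  w_{16} = -6195968.

-6195968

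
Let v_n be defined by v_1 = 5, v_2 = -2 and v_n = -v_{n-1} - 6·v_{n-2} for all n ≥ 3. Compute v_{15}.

Compute successive terms:
v_3 = -28  v_4 = 40  v_5 = 128  …  v_{12} = 75952  v_{13} = -176080  v_{14} = -279632  v_{15} = 1336112.

1336112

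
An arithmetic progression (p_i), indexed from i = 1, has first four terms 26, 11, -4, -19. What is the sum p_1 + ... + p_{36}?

Common difference d = -15.
p_i = 26 + (i - 1)·(-15).
p_{36} = -499; S = 36·(26 + (-499))/2 = -8514.

-8514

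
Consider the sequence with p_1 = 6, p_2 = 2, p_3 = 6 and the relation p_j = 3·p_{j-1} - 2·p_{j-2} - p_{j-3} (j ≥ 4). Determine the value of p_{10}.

-262

Iterate the recurrence:
p_4 = 8;  p_5 = 10;  p_6 = 8;  p_7 = -4;  p_8 = -38;  p_9 = -114;  p_{10} = -262.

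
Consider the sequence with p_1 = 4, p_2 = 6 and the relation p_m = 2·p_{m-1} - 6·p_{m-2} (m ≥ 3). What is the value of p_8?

48

Step forward from the initial values:
p_3 = -12  p_4 = -60  p_5 = -48  p_6 = 264  p_7 = 816  p_8 = 48.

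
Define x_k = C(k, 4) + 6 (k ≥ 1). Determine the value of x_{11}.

C(11, 4) = 330, so x_{11} = 336.

336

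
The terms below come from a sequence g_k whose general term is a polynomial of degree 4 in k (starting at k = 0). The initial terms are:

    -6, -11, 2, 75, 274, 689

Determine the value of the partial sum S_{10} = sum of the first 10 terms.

16743

1st diffs: -5, 13, 73, 199, 415.
2nd diffs: 18, 60, 126, 216.
3rd diffs: 42, 66, 90.
4th diffs: 24, 24 (constant).
Newton forward-difference form: g_k = -6 + (-5)·C(k,1) + 18·C(k,2) + 42·C(k,3) + 24·C(k,4).
Continuing: 1434, 2647, 4490, 7149.
Summing k = 0..9 (10 terms) gives 16743.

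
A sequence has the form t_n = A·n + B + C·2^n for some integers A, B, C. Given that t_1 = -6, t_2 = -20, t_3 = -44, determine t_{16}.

-327736

Plug in n = 1, 2, 3: A + B + 2C = -6; 2A + B + 4C = -20; 3A + B + 8C = -44.
Subtracting the first from the second: A + 2C = -14.
Subtracting the second from the third: A + 4C = -24.
Solving: C = -5, A = -4, then B = 8.
Hence t_{16} = -4·16 + 8 + (-5)·65536 = -327736.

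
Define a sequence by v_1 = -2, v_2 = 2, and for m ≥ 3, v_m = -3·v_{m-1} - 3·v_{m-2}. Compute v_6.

v_3 = 0; v_4 = -6; v_5 = 18; v_6 = -36.

-36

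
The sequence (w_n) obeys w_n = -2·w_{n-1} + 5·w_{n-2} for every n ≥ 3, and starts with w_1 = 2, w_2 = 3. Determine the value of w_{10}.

1483

Step forward from the initial values:
w_3 = 4; w_4 = 7; w_5 = 6; w_6 = 23; w_7 = -16; w_8 = 147; w_9 = -374; w_{10} = 1483.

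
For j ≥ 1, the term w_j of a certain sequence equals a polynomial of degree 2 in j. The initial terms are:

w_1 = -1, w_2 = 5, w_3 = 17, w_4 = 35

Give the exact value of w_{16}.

1st diffs: 6, 12, 18.
2nd diffs: 6, 6 (constant).
Newton forward-difference form: w_j = -1 + 6·C(j-1,1) + 6·C(j-1,2).
At j = 16: j-1 = 15, so w_{16} = -1 + 90 + 630 = 719.

719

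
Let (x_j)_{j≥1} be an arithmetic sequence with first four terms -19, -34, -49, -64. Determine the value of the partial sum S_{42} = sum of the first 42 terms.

-13713

Common difference d = -15.
x_j = -19 + (j - 1)·(-15).
x_{42} = -634; S = 42·(-19 + (-634))/2 = -13713.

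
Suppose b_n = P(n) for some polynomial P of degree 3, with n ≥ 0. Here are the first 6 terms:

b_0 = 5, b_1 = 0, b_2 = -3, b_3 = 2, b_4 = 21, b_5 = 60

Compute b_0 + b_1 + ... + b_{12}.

4537

1st diffs: -5, -3, 5, 19, 39.
2nd diffs: 2, 8, 14, 20.
3rd diffs: 6, 6, 6 (constant).
Newton forward-difference form: b_n = 5 + (-5)·C(n,1) + 2·C(n,2) + 6·C(n,3).
Continuing: …, 125, 222, 357, 536, …, b_{12} = 1397.
Summing n = 0..12 (13 terms) gives 4537.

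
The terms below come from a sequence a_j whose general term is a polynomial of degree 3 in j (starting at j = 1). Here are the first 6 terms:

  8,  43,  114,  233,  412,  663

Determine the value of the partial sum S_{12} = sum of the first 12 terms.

16266

1st diffs: 35, 71, 119, 179, 251.
2nd diffs: 36, 48, 60, 72.
3rd diffs: 12, 12, 12 (constant).
So a_j = 2j^3 + 6j^2 + 3j - 3.
Continuing: …, 998, 1429, 1968, 2627, …, a_{12} = 4353.
Summing j = 1..12 (12 terms) gives 16266.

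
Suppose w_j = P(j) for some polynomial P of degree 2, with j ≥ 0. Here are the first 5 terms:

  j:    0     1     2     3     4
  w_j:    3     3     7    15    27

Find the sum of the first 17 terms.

1st diffs: 0, 4, 8, 12.
2nd diffs: 4, 4, 4 (constant).
Newton forward-difference form: w_j = 3 + 4·C(j,2).
Continuing: …, 43, 63, 87, 115, …, w_{16} = 483.
Summing j = 0..16 (17 terms) gives 2771.

2771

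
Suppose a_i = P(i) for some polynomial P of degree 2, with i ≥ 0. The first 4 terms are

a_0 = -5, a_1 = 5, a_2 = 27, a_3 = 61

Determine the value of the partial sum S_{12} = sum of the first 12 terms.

1st diffs: 10, 22, 34.
2nd diffs: 12, 12 (constant).
So a_i = 6i^2 + 4i - 5.
Continuing: …, 107, 165, 235, 317, …, a_{11} = 765.
Summing i = 0..11 (12 terms) gives 3240.

3240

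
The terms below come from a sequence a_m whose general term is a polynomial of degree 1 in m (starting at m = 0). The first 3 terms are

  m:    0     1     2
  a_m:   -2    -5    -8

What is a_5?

1st diffs: -3, -3 (constant).
So a_m = -3m - 2.
Evaluating at m = 5 gives a_5 = -17.

-17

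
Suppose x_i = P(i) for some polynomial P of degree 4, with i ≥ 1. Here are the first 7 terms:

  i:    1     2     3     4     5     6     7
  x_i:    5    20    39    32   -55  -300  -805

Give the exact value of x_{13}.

1st diffs: 15, 19, -7, -87, -245, -505.
2nd diffs: 4, -26, -80, -158, -260.
3rd diffs: -30, -54, -78, -102.
4th diffs: -24, -24, -24 (constant).
So x_i = -i^4 + 5i^3 - 3i^2 + 4i.
Evaluating at i = 13 gives x_{13} = -18031.

-18031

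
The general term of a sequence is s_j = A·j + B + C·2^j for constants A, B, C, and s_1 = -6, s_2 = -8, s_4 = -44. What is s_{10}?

-4040

The three given values yield: A + B + 2C = -6; 2A + B + 4C = -8; 4A + B + 16C = -44.
Subtracting the first from the second: A + 2C = -2.
Subtracting the second from the third: 2A + 12C = -36.
Solving: C = -4, A = 6, then B = -4.
Therefore s_{10} = 60 + (-4) + (-4)·1024 = -4040.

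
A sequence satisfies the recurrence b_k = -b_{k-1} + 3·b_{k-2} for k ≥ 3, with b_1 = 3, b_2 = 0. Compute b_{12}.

Step forward from the initial values:
b_3 = 9; b_4 = -9; b_5 = 36; b_6 = -63; b_7 = 171; b_8 = -360; b_9 = 873; b_{10} = -1953; b_{11} = 4572; b_{12} = -10431.

-10431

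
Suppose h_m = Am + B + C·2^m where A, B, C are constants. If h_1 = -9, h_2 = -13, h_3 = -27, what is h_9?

-2511

Plug in m = 1, 2, 3: A + B + 2C = -9; 2A + B + 4C = -13; 3A + B + 8C = -27.
Subtracting the first from the second: A + 2C = -4.
Subtracting the second from the third: A + 4C = -14.
Solving: C = -5, A = 6, then B = -5.
Therefore h_9 = 54 + (-5) + (-5)·512 = -2511.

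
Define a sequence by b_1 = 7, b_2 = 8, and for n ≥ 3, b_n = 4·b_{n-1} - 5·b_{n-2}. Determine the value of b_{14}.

289648

Compute successive terms:
b_3 = -3  b_4 = -52  b_5 = -193  …  b_{11} = 17037  b_{12} = 57308  b_{13} = 144047  b_{14} = 289648.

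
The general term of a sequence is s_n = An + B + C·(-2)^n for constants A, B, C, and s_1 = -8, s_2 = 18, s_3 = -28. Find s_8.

1038

At n = 1, 2, 3: A + B - 2C = -8; 2A + B + 4C = 18; 3A + B - 8C = -28.
Subtracting the first from the second: A + 6C = 26.
Subtracting the second from the third: A - 12C = -46.
Solving: C = 4, A = 2, then B = -2.
So s_n = 2·n + (-2) + 4·(-2)^n; at n=8 this is 1038.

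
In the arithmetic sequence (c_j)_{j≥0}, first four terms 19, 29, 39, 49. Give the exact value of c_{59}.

609

Common difference d = 10.
c_j = 19 + (j - 0)·10.
c_{59} = 19 + 59·10 = 609.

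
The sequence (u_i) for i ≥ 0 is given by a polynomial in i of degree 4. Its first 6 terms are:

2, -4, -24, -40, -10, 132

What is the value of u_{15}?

1st diffs: -6, -20, -16, 30, 142.
2nd diffs: -14, 4, 46, 112.
3rd diffs: 18, 42, 66.
4th diffs: 24, 24 (constant).
So u_i = i^4 - 3i^3 - 5i^2 + i + 2.
Evaluating at i = 15 gives u_{15} = 39392.

39392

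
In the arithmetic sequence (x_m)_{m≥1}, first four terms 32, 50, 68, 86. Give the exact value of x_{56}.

Common difference d = 18.
x_m = 32 + (m - 1)·18.
x_{56} = 32 + 55·18 = 1022.

1022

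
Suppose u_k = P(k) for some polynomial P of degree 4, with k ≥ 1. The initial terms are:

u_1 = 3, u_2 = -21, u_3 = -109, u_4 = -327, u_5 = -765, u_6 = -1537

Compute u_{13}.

1st diffs: -24, -88, -218, -438, -772.
2nd diffs: -64, -130, -220, -334.
3rd diffs: -66, -90, -114.
4th diffs: -24, -24 (constant).
So u_k = -k^4 - k^3 - k^2 + k + 5.
Evaluating at k = 13 gives u_{13} = -30909.

-30909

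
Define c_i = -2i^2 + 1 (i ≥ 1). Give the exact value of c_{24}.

c_{24} = -2·24^2 + 1 = -1151.

-1151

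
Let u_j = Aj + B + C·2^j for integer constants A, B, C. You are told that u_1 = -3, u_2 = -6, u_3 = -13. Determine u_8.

-504

Plug in j = 1, 2, 3: A + B + 2C = -3; 2A + B + 4C = -6; 3A + B + 8C = -13.
Subtracting the first from the second: A + 2C = -3.
Subtracting the second from the third: A + 4C = -7.
Solving: C = -2, A = 1, then B = 0.
Therefore u_8 = 8 + 0 + (-2)·256 = -504.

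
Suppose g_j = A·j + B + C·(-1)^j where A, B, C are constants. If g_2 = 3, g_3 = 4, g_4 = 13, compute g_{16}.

73

Write the equations: 2A + B + C = 3; 3A + B - C = 4; 4A + B + C = 13.
Subtracting the first from the second: A - 2C = 1.
Subtracting the second from the third: A + 2C = 9.
Solving: C = 2, A = 5, then B = -9.
Hence g_{16} = 5·16 + (-9) + 2·1 = 73.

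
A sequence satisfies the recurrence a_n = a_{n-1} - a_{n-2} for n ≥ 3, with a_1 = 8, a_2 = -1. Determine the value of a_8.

a_3 = -9;  a_4 = -8;  a_5 = 1;  a_6 = 9;  a_7 = 8;  a_8 = -1.

-1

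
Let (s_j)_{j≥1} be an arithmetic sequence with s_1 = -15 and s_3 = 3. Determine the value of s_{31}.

Common difference d = (3 - (-15)) / (3 - 1) = 9.
s_j = -15 + (j - 1)·9.
s_{31} = -15 + 30·9 = 255.

255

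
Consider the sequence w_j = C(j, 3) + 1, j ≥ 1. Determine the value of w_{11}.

166

C(11, 3) = 165, so w_{11} = 166.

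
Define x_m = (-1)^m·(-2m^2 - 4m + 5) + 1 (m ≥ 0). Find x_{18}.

-714

(-1)^18 = 1; -2m^2 - 4m + 5 at m=18 is -715; so x_{18} = -714.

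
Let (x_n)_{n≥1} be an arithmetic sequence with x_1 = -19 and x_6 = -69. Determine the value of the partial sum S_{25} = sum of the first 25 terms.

-3475

Common difference d = (-69 - (-19)) / (6 - 1) = -10.
x_n = -19 + (n - 1)·(-10).
x_{25} = -259; S = 25·(-19 + (-259))/2 = -3475.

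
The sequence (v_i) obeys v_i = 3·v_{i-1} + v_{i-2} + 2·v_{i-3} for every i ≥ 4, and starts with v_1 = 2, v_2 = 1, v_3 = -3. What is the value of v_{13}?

-285968

Step forward from the initial values:
v_4 = -4, v_5 = -13, v_6 = -49, v_7 = -168, v_8 = -579, v_9 = -2003, v_{10} = -6924, v_{11} = -23933, v_{12} = -82729, v_{13} = -285968.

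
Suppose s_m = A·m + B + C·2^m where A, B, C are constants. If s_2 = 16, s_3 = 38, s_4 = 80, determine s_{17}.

Write the equations: 2A + B + 4C = 16; 3A + B + 8C = 38; 4A + B + 16C = 80.
Subtracting the first from the second: A + 4C = 22.
Subtracting the second from the third: A + 8C = 42.
Solving: C = 5, A = 2, then B = -8.
Therefore s_{17} = 34 + (-8) + 5·131072 = 655386.

655386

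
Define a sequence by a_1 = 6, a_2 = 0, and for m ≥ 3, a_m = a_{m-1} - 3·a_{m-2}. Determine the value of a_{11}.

Step forward from the initial values:
a_3 = -18  a_4 = -18  a_5 = 36  a_6 = 90  a_7 = -18  a_8 = -288  a_9 = -234  a_{10} = 630  a_{11} = 1332.

1332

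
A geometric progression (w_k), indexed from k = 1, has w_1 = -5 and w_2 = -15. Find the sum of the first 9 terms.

-49205

Common ratio r = 3.
w_k = (-5)·3^(k-1).
S = (-5)·(3^9 - 1)/(3 - 1) = (-5)·(19683 - 1)/(2) = -49205.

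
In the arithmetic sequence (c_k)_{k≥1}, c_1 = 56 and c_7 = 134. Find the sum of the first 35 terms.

Common difference d = (134 - 56) / (7 - 1) = 13.
c_k = 56 + (k - 1)·13.
c_{35} = 498; S = 35·(56 + 498)/2 = 9695.

9695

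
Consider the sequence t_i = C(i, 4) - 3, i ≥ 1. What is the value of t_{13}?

C(13, 4) = 715, so t_{13} = 712.

712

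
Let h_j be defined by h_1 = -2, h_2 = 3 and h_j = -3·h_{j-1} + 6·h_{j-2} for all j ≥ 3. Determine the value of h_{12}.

11163177

h_3 = -21, h_4 = 81, h_5 = -369, h_6 = 1593, h_7 = -6993, h_8 = 30537, h_9 = -133569, h_{10} = 583929, h_{11} = -2553201, h_{12} = 11163177.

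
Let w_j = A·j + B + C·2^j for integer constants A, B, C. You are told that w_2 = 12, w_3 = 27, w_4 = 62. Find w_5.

137

At j = 2, 3, 4: 2A + B + 4C = 12; 3A + B + 8C = 27; 4A + B + 16C = 62.
Subtracting the first from the second: A + 4C = 15.
Subtracting the second from the third: A + 8C = 35.
Solving: C = 5, A = -5, then B = 2.
Hence w_5 = -5·5 + 2 + 5·32 = 137.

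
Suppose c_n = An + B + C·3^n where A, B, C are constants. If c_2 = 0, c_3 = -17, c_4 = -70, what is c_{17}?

Plug in n = 2, 3, 4: 2A + B + 9C = 0; 3A + B + 27C = -17; 4A + B + 81C = -70.
Subtracting the first from the second: A + 18C = -17.
Subtracting the second from the third: A + 54C = -53.
Solving: C = -1, A = 1, then B = 7.
Hence c_{17} = 1·17 + 7 + (-1)·129140163 = -129140139.

-129140139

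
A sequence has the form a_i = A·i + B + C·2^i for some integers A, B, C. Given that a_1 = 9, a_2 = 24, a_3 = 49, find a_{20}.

5242974

Plug in i = 1, 2, 3: A + B + 2C = 9; 2A + B + 4C = 24; 3A + B + 8C = 49.
Subtracting the first from the second: A + 2C = 15.
Subtracting the second from the third: A + 4C = 25.
Solving: C = 5, A = 5, then B = -6.
Hence a_{20} = 5·20 + (-6) + 5·1048576 = 5242974.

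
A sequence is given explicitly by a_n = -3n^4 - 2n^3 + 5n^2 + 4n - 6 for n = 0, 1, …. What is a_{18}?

-324906

a_{18} = -3·18^4 - 2·18^3 + 5·18^2 + 4·18 - 6 = -324906.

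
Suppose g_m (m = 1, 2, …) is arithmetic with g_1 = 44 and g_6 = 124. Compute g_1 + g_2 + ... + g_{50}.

21800

Common difference d = (124 - 44) / (6 - 1) = 16.
g_m = 44 + (m - 1)·16.
g_{50} = 828; S = 50·(44 + 828)/2 = 21800.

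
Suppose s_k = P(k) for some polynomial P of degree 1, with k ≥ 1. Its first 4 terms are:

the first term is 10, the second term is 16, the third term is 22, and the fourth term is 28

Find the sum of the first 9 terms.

306

1st diffs: 6, 6, 6 (constant).
So s_k = 6k + 4.
Continuing: …, 34, 40, 46, 52, …, s_9 = 58.
Summing k = 1..9 (9 terms) gives 306.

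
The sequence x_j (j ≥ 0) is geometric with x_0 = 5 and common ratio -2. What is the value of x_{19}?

x_j = 5·(-2)^(j-0).
x_{19} = 5·(-2)^19 = -2621440.

-2621440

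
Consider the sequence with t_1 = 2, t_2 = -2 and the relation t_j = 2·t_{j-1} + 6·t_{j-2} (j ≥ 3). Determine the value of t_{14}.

4905088

Step forward from the initial values:
t_3 = 8; t_4 = 4; t_5 = 56; …; t_{11} = 101504; t_{12} = 368704; t_{13} = 1346432; t_{14} = 4905088.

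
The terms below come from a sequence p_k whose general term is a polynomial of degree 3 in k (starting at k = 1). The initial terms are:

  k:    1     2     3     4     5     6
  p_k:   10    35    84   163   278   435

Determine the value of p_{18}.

1st diffs: 25, 49, 79, 115, 157.
2nd diffs: 24, 30, 36, 42.
3rd diffs: 6, 6, 6 (constant).
Newton forward-difference form: p_k = 10 + 25·C(k-1,1) + 24·C(k-1,2) + 6·C(k-1,3).
At k = 18: k-1 = 17, so p_{18} = 10 + 425 + 3264 + 4080 = 7779.

7779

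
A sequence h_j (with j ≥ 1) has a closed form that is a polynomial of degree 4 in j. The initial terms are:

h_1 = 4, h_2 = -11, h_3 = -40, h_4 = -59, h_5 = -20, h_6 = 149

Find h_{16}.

41989

1st diffs: -15, -29, -19, 39, 169.
2nd diffs: -14, 10, 58, 130.
3rd diffs: 24, 48, 72.
4th diffs: 24, 24 (constant).
Newton forward-difference form: h_j = 4 + (-15)·C(j-1,1) + (-14)·C(j-1,2) + 24·C(j-1,3) + 24·C(j-1,4).
At j = 16: j-1 = 15, so h_{16} = 4 - 225 - 1470 + 10920 + 32760 = 41989.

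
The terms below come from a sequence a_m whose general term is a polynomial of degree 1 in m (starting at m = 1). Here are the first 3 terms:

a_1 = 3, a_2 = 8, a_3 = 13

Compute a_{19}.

1st diffs: 5, 5 (constant).
So a_m = 5m - 2.
Evaluating at m = 19 gives a_{19} = 93.

93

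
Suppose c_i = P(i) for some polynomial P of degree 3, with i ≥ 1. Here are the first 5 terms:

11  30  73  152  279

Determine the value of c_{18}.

1st diffs: 19, 43, 79, 127.
2nd diffs: 24, 36, 48.
3rd diffs: 12, 12 (constant).
Newton forward-difference form: c_i = 11 + 19·C(i-1,1) + 24·C(i-1,2) + 12·C(i-1,3).
At i = 18: i-1 = 17, so c_{18} = 11 + 323 + 3264 + 8160 = 11758.

11758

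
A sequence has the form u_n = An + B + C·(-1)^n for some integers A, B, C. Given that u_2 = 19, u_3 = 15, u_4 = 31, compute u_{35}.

At n = 2, 3, 4: 2A + B + C = 19; 3A + B - C = 15; 4A + B + C = 31.
Subtracting the first from the second: A - 2C = -4.
Subtracting the second from the third: A + 2C = 16.
Solving: C = 5, A = 6, then B = 2.
Hence u_{35} = 6·35 + 2 + 5·(-1) = 207.

207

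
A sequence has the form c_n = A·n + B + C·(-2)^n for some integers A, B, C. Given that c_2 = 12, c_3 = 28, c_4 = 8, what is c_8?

-216

The three given values yield: 2A + B + 4C = 12; 3A + B - 8C = 28; 4A + B + 16C = 8.
Subtracting the first from the second: A - 12C = 16.
Subtracting the second from the third: A + 24C = -20.
Solving: C = -1, A = 4, then B = 8.
Hence c_8 = 4·8 + 8 + (-1)·256 = -216.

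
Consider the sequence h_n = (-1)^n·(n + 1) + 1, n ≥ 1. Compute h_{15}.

-15

(-1)^15 = -1; n + 1 at n=15 is 16; so h_{15} = -15.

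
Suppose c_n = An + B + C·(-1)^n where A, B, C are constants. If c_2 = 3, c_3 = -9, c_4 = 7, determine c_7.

-1

At n = 2, 3, 4: 2A + B + C = 3; 3A + B - C = -9; 4A + B + C = 7.
Subtracting the first from the second: A - 2C = -12.
Subtracting the second from the third: A + 2C = 16.
Solving: C = 7, A = 2, then B = -8.
Therefore c_7 = 14 + (-8) + 7·(-1) = -1.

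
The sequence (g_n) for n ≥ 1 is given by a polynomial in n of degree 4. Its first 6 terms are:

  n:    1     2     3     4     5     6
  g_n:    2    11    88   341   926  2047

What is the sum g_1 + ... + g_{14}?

1st diffs: 9, 77, 253, 585, 1121.
2nd diffs: 68, 176, 332, 536.
3rd diffs: 108, 156, 204.
4th diffs: 48, 48 (constant).
Newton forward-difference form: g_n = 2 + 9·C(n-1,1) + 68·C(n-1,2) + 108·C(n-1,3) + 48·C(n-1,4).
Continuing: …, 3956, 6953, 11386, 17651, …, g_{14} = 70631.
Summing n = 1..14 (14 terms) gives 229803.

229803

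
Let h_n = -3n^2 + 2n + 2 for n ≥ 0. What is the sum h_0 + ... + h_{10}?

Over n = 0..10: Σn = 55, Σn² = 385.
Total = (-3)·385 + (2)·55 + (2)·11 = -1023.

-1023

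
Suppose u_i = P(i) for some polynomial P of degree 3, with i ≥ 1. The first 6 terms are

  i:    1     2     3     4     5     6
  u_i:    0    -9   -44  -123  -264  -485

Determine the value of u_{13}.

1st diffs: -9, -35, -79, -141, -221.
2nd diffs: -26, -44, -62, -80.
3rd diffs: -18, -18, -18 (constant).
Newton forward-difference form: u_i = (-9)·C(i-1,1) + (-26)·C(i-1,2) + (-18)·C(i-1,3).
At i = 13: i-1 = 12, so u_{13} = -108 - 1716 - 3960 = -5784.

-5784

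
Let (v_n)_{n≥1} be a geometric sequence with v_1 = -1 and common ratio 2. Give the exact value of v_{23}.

v_n = (-1)·2^(n-1).
v_{23} = (-1)·2^22 = -4194304.

-4194304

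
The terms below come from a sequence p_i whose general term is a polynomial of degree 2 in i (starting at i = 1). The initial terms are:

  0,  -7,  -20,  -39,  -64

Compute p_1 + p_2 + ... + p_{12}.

-1782

1st diffs: -7, -13, -19, -25.
2nd diffs: -6, -6, -6 (constant).
So p_i = -3i^2 + 2i + 1.
Continuing: …, -95, -132, -175, -224, …, p_{12} = -407.
Summing i = 1..12 (12 terms) gives -1782.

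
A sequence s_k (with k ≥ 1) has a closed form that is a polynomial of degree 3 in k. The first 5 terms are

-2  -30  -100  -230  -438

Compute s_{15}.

1st diffs: -28, -70, -130, -208.
2nd diffs: -42, -60, -78.
3rd diffs: -18, -18 (constant).
So s_k = -3k^3 - 3k^2 + 2k + 2.
Evaluating at k = 15 gives s_{15} = -10768.

-10768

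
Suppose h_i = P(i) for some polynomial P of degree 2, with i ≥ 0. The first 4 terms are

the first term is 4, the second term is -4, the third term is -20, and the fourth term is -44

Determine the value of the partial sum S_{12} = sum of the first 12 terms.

1st diffs: -8, -16, -24.
2nd diffs: -8, -8 (constant).
Newton forward-difference form: h_i = 4 + (-8)·C(i,1) + (-8)·C(i,2).
Continuing: …, -76, -116, -164, -220, …, h_{11} = -524.
Summing i = 0..11 (12 terms) gives -2240.

-2240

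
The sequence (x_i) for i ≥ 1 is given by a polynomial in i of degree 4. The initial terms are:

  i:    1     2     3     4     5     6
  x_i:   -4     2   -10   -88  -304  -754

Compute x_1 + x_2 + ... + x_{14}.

-102158

1st diffs: 6, -12, -78, -216, -450.
2nd diffs: -18, -66, -138, -234.
3rd diffs: -48, -72, -96.
4th diffs: -24, -24 (constant).
Newton forward-difference form: x_i = -4 + 6·C(i-1,1) + (-18)·C(i-1,2) + (-48)·C(i-1,3) + (-24)·C(i-1,4).
Continuing: …, -1558, -2860, -4828, -7654, …, x_{14} = -32218.
Summing i = 1..14 (14 terms) gives -102158.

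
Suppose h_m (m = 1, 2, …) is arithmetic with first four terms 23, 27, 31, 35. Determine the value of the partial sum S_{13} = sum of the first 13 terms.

611

Common difference d = 4.
h_m = 23 + (m - 1)·4.
h_{13} = 71; S = 13·(23 + 71)/2 = 611.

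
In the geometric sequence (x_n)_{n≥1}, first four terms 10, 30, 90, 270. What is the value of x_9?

65610

Common ratio r = 3.
x_n = 10·3^(n-1).
x_9 = 10·3^8 = 65610.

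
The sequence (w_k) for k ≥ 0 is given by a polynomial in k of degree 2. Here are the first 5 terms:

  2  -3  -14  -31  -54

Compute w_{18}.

-1006

1st diffs: -5, -11, -17, -23.
2nd diffs: -6, -6, -6 (constant).
Newton forward-difference form: w_k = 2 + (-5)·C(k,1) + (-6)·C(k,2).
At k = 18: k = 18, so w_{18} = 2 - 90 - 918 = -1006.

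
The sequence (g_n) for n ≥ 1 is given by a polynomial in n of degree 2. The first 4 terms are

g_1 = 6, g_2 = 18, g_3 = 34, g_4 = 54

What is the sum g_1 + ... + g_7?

434

1st diffs: 12, 16, 20.
2nd diffs: 4, 4 (constant).
Newton forward-difference form: g_n = 6 + 12·C(n-1,1) + 4·C(n-1,2).
Continuing: 78, 106, 138.
Summing n = 1..7 (7 terms) gives 434.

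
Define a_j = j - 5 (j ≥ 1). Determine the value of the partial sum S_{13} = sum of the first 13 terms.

Over j = 1..13: Σj = 91.
Total = (1)·91 + (-5)·13 = 26.

26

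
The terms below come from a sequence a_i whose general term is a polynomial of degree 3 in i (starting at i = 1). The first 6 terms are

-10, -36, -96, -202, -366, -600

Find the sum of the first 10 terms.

1st diffs: -26, -60, -106, -164, -234.
2nd diffs: -34, -46, -58, -70.
3rd diffs: -12, -12, -12 (constant).
So a_i = -2i^3 - 5i^2 + 3i - 6.
Continuing: -916, -1326, -1842, -2476.
Summing i = 1..10 (10 terms) gives -7870.

-7870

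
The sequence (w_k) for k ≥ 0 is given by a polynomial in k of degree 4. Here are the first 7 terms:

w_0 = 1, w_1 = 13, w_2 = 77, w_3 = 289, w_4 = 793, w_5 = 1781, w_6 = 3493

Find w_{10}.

24061

1st diffs: 12, 64, 212, 504, 988, 1712.
2nd diffs: 52, 148, 292, 484, 724.
3rd diffs: 96, 144, 192, 240.
4th diffs: 48, 48, 48 (constant).
Newton forward-difference form: w_k = 1 + 12·C(k,1) + 52·C(k,2) + 96·C(k,3) + 48·C(k,4).
At k = 10: k = 10, so w_{10} = 1 + 120 + 2340 + 11520 + 10080 = 24061.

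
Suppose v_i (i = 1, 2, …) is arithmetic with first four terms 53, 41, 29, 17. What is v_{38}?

-391

Common difference d = -12.
v_i = 53 + (i - 1)·(-12).
v_{38} = 53 + 37·(-12) = -391.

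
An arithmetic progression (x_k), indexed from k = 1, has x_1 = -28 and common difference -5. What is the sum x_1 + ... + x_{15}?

x_k = -28 + (k - 1)·(-5).
x_{15} = -98; S = 15·(-28 + (-98))/2 = -945.

-945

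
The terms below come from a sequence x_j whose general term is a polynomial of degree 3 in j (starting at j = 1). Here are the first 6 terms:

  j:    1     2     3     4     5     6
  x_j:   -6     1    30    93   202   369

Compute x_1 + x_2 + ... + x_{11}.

1st diffs: 7, 29, 63, 109, 167.
2nd diffs: 22, 34, 46, 58.
3rd diffs: 12, 12, 12 (constant).
So x_j = 2j^3 - j^2 - 4j - 3.
Continuing: …, 606, 925, 1338, 1857, …, x_{11} = 2494.
Summing j = 1..11 (11 terms) gives 7909.

7909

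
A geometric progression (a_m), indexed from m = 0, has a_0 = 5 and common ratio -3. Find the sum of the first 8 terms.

a_m = 5·(-3)^(m-0).
S = 5·((-3)^8 - 1)/(-3 - 1) = 5·(6561 - 1)/(-4) = -8200.

-8200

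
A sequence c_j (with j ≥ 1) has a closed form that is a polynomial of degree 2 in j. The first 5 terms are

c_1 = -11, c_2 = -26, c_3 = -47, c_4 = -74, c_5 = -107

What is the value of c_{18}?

1st diffs: -15, -21, -27, -33.
2nd diffs: -6, -6, -6 (constant).
Newton forward-difference form: c_j = -11 + (-15)·C(j-1,1) + (-6)·C(j-1,2).
At j = 18: j-1 = 17, so c_{18} = -11 - 255 - 816 = -1082.

-1082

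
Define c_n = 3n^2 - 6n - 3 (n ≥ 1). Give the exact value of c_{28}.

c_{28} = 3·28^2 - 6·28 - 3 = 2181.

2181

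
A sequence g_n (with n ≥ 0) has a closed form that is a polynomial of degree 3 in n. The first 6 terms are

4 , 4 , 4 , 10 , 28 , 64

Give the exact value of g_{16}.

1st diffs: 0, 0, 6, 18, 36.
2nd diffs: 0, 6, 12, 18.
3rd diffs: 6, 6, 6 (constant).
Newton forward-difference form: g_n = 4 + 6·C(n,3).
At n = 16: n = 16, so g_{16} = 4 + 3360 = 3364.

3364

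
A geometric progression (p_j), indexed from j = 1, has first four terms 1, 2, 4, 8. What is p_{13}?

Common ratio r = 2.
p_j = 1·2^(j-1).
p_{13} = 1·2^12 = 4096.

4096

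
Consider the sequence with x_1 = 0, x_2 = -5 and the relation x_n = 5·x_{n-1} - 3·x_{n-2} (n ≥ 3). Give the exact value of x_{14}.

Iterate the recurrence:
x_3 = -25;  x_4 = -110;  x_5 = -475;  …;  x_{11} = -3016375;  x_{12} = -12978785;  x_{13} = -55844800;  x_{14} = -240287645.

-240287645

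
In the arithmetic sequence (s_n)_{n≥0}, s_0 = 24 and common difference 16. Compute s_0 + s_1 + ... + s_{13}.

s_n = 24 + (n - 0)·16.
s_{13} = 232; S = 14·(24 + 232)/2 = 1792.

1792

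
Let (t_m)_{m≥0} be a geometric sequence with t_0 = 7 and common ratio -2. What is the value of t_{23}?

t_m = 7·(-2)^(m-0).
t_{23} = 7·(-2)^23 = -58720256.

-58720256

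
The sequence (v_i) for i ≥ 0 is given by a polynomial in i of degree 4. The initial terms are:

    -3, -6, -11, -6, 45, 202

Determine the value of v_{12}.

1st diffs: -3, -5, 5, 51, 157.
2nd diffs: -2, 10, 46, 106.
3rd diffs: 12, 36, 60.
4th diffs: 24, 24 (constant).
So v_i = i^4 - 4i^3 + 4i^2 - 4i - 3.
Evaluating at i = 12 gives v_{12} = 14349.

14349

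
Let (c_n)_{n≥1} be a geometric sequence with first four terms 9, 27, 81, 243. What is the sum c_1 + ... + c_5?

1089

Common ratio r = 3.
c_n = 9·3^(n-1).
S = 9·(3^5 - 1)/(3 - 1) = 9·(243 - 1)/(2) = 1089.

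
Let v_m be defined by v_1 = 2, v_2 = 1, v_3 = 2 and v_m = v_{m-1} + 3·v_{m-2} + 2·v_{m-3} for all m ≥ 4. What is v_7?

117

Compute successive terms:
v_4 = 9, v_5 = 17, v_6 = 48, v_7 = 117.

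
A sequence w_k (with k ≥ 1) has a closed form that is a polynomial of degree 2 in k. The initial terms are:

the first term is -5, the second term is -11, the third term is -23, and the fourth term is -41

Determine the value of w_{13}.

1st diffs: -6, -12, -18.
2nd diffs: -6, -6 (constant).
So w_k = -3k^2 + 3k - 5.
Evaluating at k = 13 gives w_{13} = -473.

-473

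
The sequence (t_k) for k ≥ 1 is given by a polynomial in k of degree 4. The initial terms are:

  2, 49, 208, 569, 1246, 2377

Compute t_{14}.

1st diffs: 47, 159, 361, 677, 1131.
2nd diffs: 112, 202, 316, 454.
3rd diffs: 90, 114, 138.
4th diffs: 24, 24 (constant).
Newton forward-difference form: t_k = 2 + 47·C(k-1,1) + 112·C(k-1,2) + 90·C(k-1,3) + 24·C(k-1,4).
At k = 14: k-1 = 13, so t_{14} = 2 + 611 + 8736 + 25740 + 17160 = 52249.

52249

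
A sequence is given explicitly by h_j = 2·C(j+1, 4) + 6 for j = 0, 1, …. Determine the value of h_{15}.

3646

C(16, 4) = 1820, so h_{15} = 3646.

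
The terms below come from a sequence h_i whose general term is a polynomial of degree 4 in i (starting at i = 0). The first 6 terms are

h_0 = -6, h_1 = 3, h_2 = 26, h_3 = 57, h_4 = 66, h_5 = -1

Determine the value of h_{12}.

-12174

1st diffs: 9, 23, 31, 9, -67.
2nd diffs: 14, 8, -22, -76.
3rd diffs: -6, -30, -54.
4th diffs: -24, -24 (constant).
Newton forward-difference form: h_i = -6 + 9·C(i,1) + 14·C(i,2) + (-6)·C(i,3) + (-24)·C(i,4).
At i = 12: i = 12, so h_{12} = -6 + 108 + 924 - 1320 - 11880 = -12174.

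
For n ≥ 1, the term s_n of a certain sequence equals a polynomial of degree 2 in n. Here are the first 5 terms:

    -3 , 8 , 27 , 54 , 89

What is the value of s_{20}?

1574

1st diffs: 11, 19, 27, 35.
2nd diffs: 8, 8, 8 (constant).
So s_n = 4n^2 - n - 6.
Evaluating at n = 20 gives s_{20} = 1574.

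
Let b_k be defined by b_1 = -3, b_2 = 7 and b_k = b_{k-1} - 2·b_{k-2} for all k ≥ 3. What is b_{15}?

Step forward from the initial values:
b_3 = 13;  b_4 = -1;  b_5 = -27;  …;  b_{12} = 95;  b_{13} = 453;  b_{14} = 263;  b_{15} = -643.

-643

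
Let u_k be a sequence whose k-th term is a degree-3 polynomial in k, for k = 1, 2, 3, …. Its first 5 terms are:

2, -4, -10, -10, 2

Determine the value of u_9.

1st diffs: -6, -6, 0, 12.
2nd diffs: 0, 6, 12.
3rd diffs: 6, 6 (constant).
Newton forward-difference form: u_k = 2 + (-6)·C(k-1,1) + 6·C(k-1,3).
At k = 9: k-1 = 8, so u_9 = 2 - 48 + 336 = 290.

290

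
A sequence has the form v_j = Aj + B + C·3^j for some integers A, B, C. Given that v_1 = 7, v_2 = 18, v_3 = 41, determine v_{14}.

Write the equations: A + B + 3C = 7; 2A + B + 9C = 18; 3A + B + 27C = 41.
Subtracting the first from the second: A + 6C = 11.
Subtracting the second from the third: A + 18C = 23.
Solving: C = 1, A = 5, then B = -1.
So v_j = 5·j + (-1) + 1·3^j; at j=14 this is 4783038.

4783038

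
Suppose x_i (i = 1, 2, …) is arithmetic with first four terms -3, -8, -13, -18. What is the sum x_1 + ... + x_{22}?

Common difference d = -5.
x_i = -3 + (i - 1)·(-5).
x_{22} = -108; S = 22·(-3 + (-108))/2 = -1221.

-1221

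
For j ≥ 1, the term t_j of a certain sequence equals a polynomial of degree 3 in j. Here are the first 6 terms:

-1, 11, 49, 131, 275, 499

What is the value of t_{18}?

1st diffs: 12, 38, 82, 144, 224.
2nd diffs: 26, 44, 62, 80.
3rd diffs: 18, 18, 18 (constant).
Newton forward-difference form: t_j = -1 + 12·C(j-1,1) + 26·C(j-1,2) + 18·C(j-1,3).
At j = 18: j-1 = 17, so t_{18} = -1 + 204 + 3536 + 12240 = 15979.

15979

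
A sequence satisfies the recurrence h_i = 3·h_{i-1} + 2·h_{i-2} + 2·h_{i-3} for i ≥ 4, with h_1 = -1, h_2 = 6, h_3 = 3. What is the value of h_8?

3673

Iterate the recurrence:
h_4 = 19; h_5 = 75; h_6 = 269; h_7 = 995; h_8 = 3673.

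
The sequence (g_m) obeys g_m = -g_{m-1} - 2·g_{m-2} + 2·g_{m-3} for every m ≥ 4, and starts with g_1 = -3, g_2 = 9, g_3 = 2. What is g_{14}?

Step forward from the initial values:
g_4 = -26  g_5 = 40  g_6 = 16  …  g_{11} = 948  g_{12} = 956  g_{13} = -4492  g_{14} = 4476.

4476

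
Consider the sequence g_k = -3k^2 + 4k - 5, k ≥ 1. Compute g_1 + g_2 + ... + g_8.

Over k = 1..8: Σk = 36, Σk² = 204.
Total = (-3)·204 + (4)·36 + (-5)·8 = -508.

-508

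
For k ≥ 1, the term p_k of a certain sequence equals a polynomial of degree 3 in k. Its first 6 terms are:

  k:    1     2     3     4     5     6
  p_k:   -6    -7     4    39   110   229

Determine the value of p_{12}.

1st diffs: -1, 11, 35, 71, 119.
2nd diffs: 12, 24, 36, 48.
3rd diffs: 12, 12, 12 (constant).
Newton forward-difference form: p_k = -6 + (-1)·C(k-1,1) + 12·C(k-1,2) + 12·C(k-1,3).
At k = 12: k-1 = 11, so p_{12} = -6 - 11 + 660 + 1980 = 2623.

2623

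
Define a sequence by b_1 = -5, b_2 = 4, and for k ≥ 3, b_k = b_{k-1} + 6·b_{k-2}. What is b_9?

Iterate the recurrence:
b_3 = -26, b_4 = -2, b_5 = -158, b_6 = -170, b_7 = -1118, b_8 = -2138, b_9 = -8846.
(Characteristic roots are 3 and -2.)

-8846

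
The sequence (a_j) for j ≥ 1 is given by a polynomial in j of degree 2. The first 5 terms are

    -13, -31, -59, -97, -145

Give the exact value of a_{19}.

1st diffs: -18, -28, -38, -48.
2nd diffs: -10, -10, -10 (constant).
Newton forward-difference form: a_j = -13 + (-18)·C(j-1,1) + (-10)·C(j-1,2).
At j = 19: j-1 = 18, so a_{19} = -13 - 324 - 1530 = -1867.

-1867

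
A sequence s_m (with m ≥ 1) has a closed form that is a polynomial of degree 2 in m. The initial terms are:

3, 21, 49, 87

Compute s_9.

427

1st diffs: 18, 28, 38.
2nd diffs: 10, 10 (constant).
Newton forward-difference form: s_m = 3 + 18·C(m-1,1) + 10·C(m-1,2).
At m = 9: m-1 = 8, so s_9 = 3 + 144 + 280 = 427.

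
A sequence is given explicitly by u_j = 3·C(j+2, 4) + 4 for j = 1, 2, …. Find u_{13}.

C(15, 4) = 1365, so u_{13} = 4099.

4099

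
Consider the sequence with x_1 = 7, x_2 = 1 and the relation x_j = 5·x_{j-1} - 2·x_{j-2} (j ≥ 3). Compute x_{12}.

-8929007

x_3 = -9;  x_4 = -47;  x_5 = -217;  x_6 = -991;  x_7 = -4521;  x_8 = -20623;  x_9 = -94073;  x_{10} = -429119;  x_{11} = -1957449;  x_{12} = -8929007.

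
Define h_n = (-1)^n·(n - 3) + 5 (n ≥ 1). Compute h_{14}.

(-1)^14 = 1; n - 3 at n=14 is 11; so h_{14} = 16.

16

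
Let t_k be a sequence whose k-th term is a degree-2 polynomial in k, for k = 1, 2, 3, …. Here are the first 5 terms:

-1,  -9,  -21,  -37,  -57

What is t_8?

-141

1st diffs: -8, -12, -16, -20.
2nd diffs: -4, -4, -4 (constant).
Newton forward-difference form: t_k = -1 + (-8)·C(k-1,1) + (-4)·C(k-1,2).
At k = 8: k-1 = 7, so t_8 = -1 - 56 - 84 = -141.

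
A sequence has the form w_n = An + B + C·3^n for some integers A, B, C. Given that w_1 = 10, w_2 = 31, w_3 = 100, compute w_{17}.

516560602

Write the equations: A + B + 3C = 10; 2A + B + 9C = 31; 3A + B + 27C = 100.
Subtracting the first from the second: A + 6C = 21.
Subtracting the second from the third: A + 18C = 69.
Solving: C = 4, A = -3, then B = 1.
So w_n = -3·n + 1 + 4·3^n; at n=17 this is 516560602.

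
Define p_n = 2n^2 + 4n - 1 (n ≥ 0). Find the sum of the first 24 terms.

Over n = 0..23: Σn = 276, Σn² = 4324.
Total = (2)·4324 + (4)·276 + (-1)·24 = 9728.

9728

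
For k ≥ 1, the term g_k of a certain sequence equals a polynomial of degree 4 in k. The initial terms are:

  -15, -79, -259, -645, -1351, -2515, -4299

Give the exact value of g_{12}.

-29869

1st diffs: -64, -180, -386, -706, -1164, -1784.
2nd diffs: -116, -206, -320, -458, -620.
3rd diffs: -90, -114, -138, -162.
4th diffs: -24, -24, -24 (constant).
Newton forward-difference form: g_k = -15 + (-64)·C(k-1,1) + (-116)·C(k-1,2) + (-90)·C(k-1,3) + (-24)·C(k-1,4).
At k = 12: k-1 = 11, so g_{12} = -15 - 704 - 6380 - 14850 - 7920 = -29869.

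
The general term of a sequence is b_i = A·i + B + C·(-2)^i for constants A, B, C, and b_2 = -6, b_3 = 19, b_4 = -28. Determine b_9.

1033

Plug in i = 2, 3, 4: 2A + B + 4C = -6; 3A + B - 8C = 19; 4A + B + 16C = -28.
Subtracting the first from the second: A - 12C = 25.
Subtracting the second from the third: A + 24C = -47.
Solving: C = -2, A = 1, then B = 0.
Hence b_9 = 1·9 + 0 + (-2)·(-512) = 1033.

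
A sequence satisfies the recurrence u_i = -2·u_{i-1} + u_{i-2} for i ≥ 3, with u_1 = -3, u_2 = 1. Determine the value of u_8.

Applying the relation repeatedly:
u_3 = -5, u_4 = 11, u_5 = -27, u_6 = 65, u_7 = -157, u_8 = 379.

379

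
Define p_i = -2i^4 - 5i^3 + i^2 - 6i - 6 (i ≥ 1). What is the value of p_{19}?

-294696

p_{19} = -2·19^4 - 5·19^3 + 1·19^2 - 6·19 - 6 = -294696.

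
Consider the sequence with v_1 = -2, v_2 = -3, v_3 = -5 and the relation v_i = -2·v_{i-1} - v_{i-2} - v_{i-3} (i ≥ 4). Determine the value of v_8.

110

Step forward from the initial values:
v_4 = 15; v_5 = -22; v_6 = 34; v_7 = -61; v_8 = 110.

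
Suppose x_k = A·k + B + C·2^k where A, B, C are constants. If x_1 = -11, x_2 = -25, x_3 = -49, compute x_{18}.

The three given values yield: A + B + 2C = -11; 2A + B + 4C = -25; 3A + B + 8C = -49.
Subtracting the first from the second: A + 2C = -14.
Subtracting the second from the third: A + 4C = -24.
Solving: C = -5, A = -4, then B = 3.
Therefore x_{18} = -72 + 3 + (-5)·262144 = -1310789.

-1310789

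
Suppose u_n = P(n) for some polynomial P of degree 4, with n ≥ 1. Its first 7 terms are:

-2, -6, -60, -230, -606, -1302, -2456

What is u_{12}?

1st diffs: -4, -54, -170, -376, -696, -1154.
2nd diffs: -50, -116, -206, -320, -458.
3rd diffs: -66, -90, -114, -138.
4th diffs: -24, -24, -24 (constant).
Newton forward-difference form: u_n = -2 + (-4)·C(n-1,1) + (-50)·C(n-1,2) + (-66)·C(n-1,3) + (-24)·C(n-1,4).
At n = 12: n-1 = 11, so u_{12} = -2 - 44 - 2750 - 10890 - 7920 = -21606.

-21606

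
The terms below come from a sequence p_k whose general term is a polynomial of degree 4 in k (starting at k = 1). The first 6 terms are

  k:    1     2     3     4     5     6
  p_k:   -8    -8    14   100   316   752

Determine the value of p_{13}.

1st diffs: 0, 22, 86, 216, 436.
2nd diffs: 22, 64, 130, 220.
3rd diffs: 42, 66, 90.
4th diffs: 24, 24 (constant).
Newton forward-difference form: p_k = -8 + 22·C(k-1,2) + 42·C(k-1,3) + 24·C(k-1,4).
At k = 13: k-1 = 12, so p_{13} = -8 + 1452 + 9240 + 11880 = 22564.

22564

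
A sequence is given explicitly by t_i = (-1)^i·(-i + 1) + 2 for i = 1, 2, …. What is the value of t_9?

(-1)^9 = -1; -i + 1 at i=9 is -8; so t_9 = 10.

10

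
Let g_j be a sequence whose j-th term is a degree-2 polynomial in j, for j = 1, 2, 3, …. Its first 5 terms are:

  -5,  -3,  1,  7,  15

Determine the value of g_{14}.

177

1st diffs: 2, 4, 6, 8.
2nd diffs: 2, 2, 2 (constant).
So g_j = j^2 - j - 5.
Evaluating at j = 14 gives g_{14} = 177.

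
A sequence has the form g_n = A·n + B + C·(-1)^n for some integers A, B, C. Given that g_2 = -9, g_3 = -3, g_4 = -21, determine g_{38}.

-225

Plug in n = 2, 3, 4: 2A + B + C = -9; 3A + B - C = -3; 4A + B + C = -21.
Subtracting the first from the second: A - 2C = 6.
Subtracting the second from the third: A + 2C = -18.
Solving: C = -6, A = -6, then B = 9.
Therefore g_{38} = -228 + 9 + (-6)·1 = -225.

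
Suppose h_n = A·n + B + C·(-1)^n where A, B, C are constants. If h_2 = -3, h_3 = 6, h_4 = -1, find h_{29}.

At n = 2, 3, 4: 2A + B + C = -3; 3A + B - C = 6; 4A + B + C = -1.
Subtracting the first from the second: A - 2C = 9.
Subtracting the second from the third: A + 2C = -7.
Solving: C = -4, A = 1, then B = -1.
Therefore h_{29} = 29 + (-1) + (-4)·(-1) = 32.

32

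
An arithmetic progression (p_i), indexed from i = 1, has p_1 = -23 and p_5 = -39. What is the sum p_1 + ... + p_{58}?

Common difference d = (-39 - (-23)) / (5 - 1) = -4.
p_i = -23 + (i - 1)·(-4).
p_{58} = -251; S = 58·(-23 + (-251))/2 = -7946.

-7946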